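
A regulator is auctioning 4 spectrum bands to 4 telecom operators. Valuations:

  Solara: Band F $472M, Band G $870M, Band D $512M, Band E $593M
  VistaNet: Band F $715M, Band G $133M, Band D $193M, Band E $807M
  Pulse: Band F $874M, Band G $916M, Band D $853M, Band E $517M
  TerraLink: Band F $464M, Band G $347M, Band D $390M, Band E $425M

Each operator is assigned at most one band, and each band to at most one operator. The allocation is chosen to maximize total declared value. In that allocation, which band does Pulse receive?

Pulse receives Band D.

Optimal: Solara→Band G ($870M), VistaNet→Band E ($807M), Pulse→Band D ($853M), TerraLink→Band F ($464M) — total 870+807+853+464 = $2994M.
Column-greedy (each band in turn goes to its best remaining operator) gives $2941M, worse by 53.
Next-best assignment: Solara→Band G, VistaNet→Band E, Pulse→Band F, TerraLink→Band D = $2941M.
Swapping TerraLink↔VistaNet (TerraLink→Band E $425M, VistaNet→Band F $715M) loses 131.
Every other assignment is strictly worse.
Pulse's own top band is Band G ($916M), but forcing Pulse→Band G and reassigning the rest optimally gives only $2699M — worse by 295.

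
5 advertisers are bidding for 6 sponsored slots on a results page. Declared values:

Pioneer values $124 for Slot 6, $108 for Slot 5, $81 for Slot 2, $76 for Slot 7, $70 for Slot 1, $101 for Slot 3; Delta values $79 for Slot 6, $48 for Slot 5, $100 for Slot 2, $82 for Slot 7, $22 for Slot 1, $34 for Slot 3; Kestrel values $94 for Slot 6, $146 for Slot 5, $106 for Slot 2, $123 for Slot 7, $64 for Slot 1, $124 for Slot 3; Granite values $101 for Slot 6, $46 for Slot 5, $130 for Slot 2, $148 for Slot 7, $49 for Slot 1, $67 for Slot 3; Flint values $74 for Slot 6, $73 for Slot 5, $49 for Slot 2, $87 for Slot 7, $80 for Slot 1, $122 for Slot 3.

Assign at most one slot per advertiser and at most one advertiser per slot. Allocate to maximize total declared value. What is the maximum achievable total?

Optimal: Pioneer→Slot 6 ($124), Delta→Slot 2 ($100), Kestrel→Slot 5 ($146), Granite→Slot 7 ($148), Flint→Slot 3 ($122) — total 124+100+146+148+122 = $640.
Column-greedy (each slot in turn goes to its best remaining advertiser) gives $509, worse by 131.
Every other assignment is strictly worse.

Max total: $640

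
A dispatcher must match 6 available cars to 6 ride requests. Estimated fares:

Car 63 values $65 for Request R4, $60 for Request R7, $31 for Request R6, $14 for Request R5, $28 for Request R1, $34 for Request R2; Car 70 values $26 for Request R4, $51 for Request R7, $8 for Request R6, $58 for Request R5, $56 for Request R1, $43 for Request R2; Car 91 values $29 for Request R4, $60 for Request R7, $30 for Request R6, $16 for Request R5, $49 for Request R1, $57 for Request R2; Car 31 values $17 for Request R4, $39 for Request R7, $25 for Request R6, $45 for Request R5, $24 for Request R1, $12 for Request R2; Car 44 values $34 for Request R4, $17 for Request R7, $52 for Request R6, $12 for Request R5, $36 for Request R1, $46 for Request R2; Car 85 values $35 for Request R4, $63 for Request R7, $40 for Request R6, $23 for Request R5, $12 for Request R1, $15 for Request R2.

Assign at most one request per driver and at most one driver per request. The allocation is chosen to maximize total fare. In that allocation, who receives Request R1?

Optimal: Car 63→Request R4 ($65), Car 70→Request R1 ($56), Car 91→Request R2 ($57), Car 31→Request R5 ($45), Car 44→Request R6 ($52), Car 85→Request R7 ($63) — total 65+56+57+45+52+63 = $338.
Row-greedy (each driver in turn takes its best remaining request) gives $266, worse by 72.
Checked against all permutations: $338 is optimal.
Car 70's own top request is Request R5 ($58), but forcing Car 70→Request R5 and reassigning the rest optimally gives only $319 — worse by 19.

Car 70 receives Request R1.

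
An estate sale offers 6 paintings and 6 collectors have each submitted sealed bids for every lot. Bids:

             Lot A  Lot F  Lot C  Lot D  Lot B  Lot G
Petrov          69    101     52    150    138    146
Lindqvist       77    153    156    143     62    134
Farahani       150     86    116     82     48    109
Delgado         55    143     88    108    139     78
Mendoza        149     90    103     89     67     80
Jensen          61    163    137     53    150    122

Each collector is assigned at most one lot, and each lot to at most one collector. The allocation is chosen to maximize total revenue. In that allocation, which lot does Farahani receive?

Farahani receives Lot G.

This is a one-to-one assignment (maximum-weight bipartite matching).
Optimal: Petrov→Lot D ($150), Lindqvist→Lot C ($156), Farahani→Lot G ($109), Delgado→Lot B ($139), Mendoza→Lot A ($149), Jensen→Lot F ($163) — total 150+156+109+139+149+163 = $866.
Row-greedy (each collector in turn takes its best remaining lot) gives $829, worse by 37.
Next-best assignment: Petrov→Lot D, Lindqvist→Lot C, Farahani→Lot G, Delgado→Lot F, Mendoza→Lot A, Jensen→Lot B = $857.
Swapping Jensen↔Mendoza (Jensen→Lot A $61, Mendoza→Lot F $90) loses 161.
Farahani's own top lot is Lot A ($150), but forcing Farahani→Lot A and reassigning the rest optimally gives only $844 — worse by 22.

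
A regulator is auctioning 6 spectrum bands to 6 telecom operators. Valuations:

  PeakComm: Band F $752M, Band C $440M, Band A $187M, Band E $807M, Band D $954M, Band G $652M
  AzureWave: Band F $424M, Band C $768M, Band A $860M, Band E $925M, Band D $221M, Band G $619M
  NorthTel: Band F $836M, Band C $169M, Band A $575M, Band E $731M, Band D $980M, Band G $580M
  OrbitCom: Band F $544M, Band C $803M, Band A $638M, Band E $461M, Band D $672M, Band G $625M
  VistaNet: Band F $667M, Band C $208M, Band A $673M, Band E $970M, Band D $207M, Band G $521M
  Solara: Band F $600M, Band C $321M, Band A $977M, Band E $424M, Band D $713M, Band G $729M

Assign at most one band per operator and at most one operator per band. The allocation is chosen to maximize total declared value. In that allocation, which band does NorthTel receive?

Optimal: PeakComm→Band D ($954M), AzureWave→Band G ($619M), NorthTel→Band F ($836M), OrbitCom→Band C ($803M), VistaNet→Band E ($970M), Solara→Band A ($977M) — total 954+619+836+803+970+977 = $5159M.
Row-greedy (each operator in turn takes its best remaining band) gives $4920M, worse by 239.
Next-best assignment: PeakComm→Band D, AzureWave→Band A, NorthTel→Band F, OrbitCom→Band C, VistaNet→Band E, Solara→Band G = $5152M.
Swapping NorthTel↔VistaNet (NorthTel→Band E $731M, VistaNet→Band F $667M) loses 408.
NorthTel's own top band is Band D ($980M), but forcing NorthTel→Band D and reassigning the rest optimally gives only $5101M — worse by 58.

NorthTel receives Band F.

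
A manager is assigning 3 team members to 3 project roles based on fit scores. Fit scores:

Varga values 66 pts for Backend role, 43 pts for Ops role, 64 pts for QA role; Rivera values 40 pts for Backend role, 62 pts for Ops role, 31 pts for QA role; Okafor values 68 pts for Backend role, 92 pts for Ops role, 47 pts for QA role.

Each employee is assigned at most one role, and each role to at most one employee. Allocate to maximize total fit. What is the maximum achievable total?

Maximum total: 196 pts

This is a one-to-one assignment (maximum-weight bipartite matching).
Optimal: Varga→QA role (64 pts), Rivera→Backend role (40 pts), Okafor→Ops role (92 pts) — total 64+40+92 = 196 pts.
Max-entry greedy (repeatedly take the single best remaining cell) gives 189 pts, worse by 7.
Swapping Rivera↔Varga (Rivera→QA role 31 pts, Varga→Backend role 66 pts) loses 7.
Checked against all permutations: 196 pts is optimal.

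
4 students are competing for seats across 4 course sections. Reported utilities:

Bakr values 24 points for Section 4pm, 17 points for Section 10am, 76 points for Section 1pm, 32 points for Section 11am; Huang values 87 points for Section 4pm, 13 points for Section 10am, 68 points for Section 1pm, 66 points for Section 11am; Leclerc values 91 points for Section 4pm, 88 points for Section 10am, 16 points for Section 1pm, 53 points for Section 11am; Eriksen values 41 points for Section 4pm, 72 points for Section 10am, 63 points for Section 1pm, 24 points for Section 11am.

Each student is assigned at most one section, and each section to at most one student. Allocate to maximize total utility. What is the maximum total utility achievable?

Optimal: Bakr→Section 1pm (76 points), Huang→Section 11am (66 points), Leclerc→Section 4pm (91 points), Eriksen→Section 10am (72 points) — total 76+66+91+72 = 305 points.
Row-greedy (each student in turn takes its best remaining section) gives 275 points, worse by 30.
Next-best assignment: Bakr→Section 1pm, Huang→Section 4pm, Leclerc→Section 11am, Eriksen→Section 10am = 288 points.

Maximum total: 305 points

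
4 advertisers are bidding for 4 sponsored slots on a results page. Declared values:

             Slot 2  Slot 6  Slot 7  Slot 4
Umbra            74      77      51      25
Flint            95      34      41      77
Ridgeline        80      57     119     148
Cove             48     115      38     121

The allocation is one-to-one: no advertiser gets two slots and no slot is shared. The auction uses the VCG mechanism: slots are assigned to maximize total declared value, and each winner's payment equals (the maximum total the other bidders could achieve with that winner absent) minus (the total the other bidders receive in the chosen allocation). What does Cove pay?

Efficient allocation: Umbra→Slot 6 ($77), Flint→Slot 2 ($95), Ridgeline→Slot 7 ($119), Cove→Slot 4 ($121); total welfare W = $412.
Cove receives Slot 4 at value $121, so the others get W − 121 = $291.
Without Cove: best allocation of the remaining 3 bidders over all 4 slots is Umbra→Slot 6 ($77), Flint→Slot 2 ($95), Ridgeline→Slot 4 ($148), total $320.
VCG payment = (others' best without Cove) − (others' welfare with Cove) = 320 − 291 = $29.

Cove pays $29.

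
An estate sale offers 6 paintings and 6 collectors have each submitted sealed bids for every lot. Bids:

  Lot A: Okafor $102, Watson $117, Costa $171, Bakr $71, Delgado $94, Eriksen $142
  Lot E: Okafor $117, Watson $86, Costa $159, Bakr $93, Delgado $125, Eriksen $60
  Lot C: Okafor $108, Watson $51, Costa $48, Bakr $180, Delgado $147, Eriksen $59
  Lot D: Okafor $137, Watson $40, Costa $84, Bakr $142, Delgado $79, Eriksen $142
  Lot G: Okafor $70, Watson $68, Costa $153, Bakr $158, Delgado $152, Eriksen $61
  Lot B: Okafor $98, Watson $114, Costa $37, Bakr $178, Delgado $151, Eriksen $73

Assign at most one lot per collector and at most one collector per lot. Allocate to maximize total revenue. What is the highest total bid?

Optimal: Okafor→Lot D ($137), Watson→Lot B ($114), Costa→Lot E ($159), Bakr→Lot C ($180), Delgado→Lot G ($152), Eriksen→Lot A ($142) — total 137+114+159+180+152+142 = $884.
Row-greedy (each collector in turn takes its best remaining lot) gives $818, worse by 66.

Maximum total: $884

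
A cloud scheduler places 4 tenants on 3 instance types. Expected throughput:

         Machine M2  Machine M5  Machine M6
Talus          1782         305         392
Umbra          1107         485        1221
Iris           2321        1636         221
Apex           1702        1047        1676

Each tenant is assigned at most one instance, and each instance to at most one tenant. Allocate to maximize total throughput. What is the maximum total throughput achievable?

Treat this as an assignment problem: match each tenant to one instance.
Optimal: Talus→Machine M2 (1782 ops/s), Iris→Machine M5 (1636 ops/s), Apex→Machine M6 (1676 ops/s) — total 1782+1636+1676 = 5094 ops/s.
Column-greedy (each instance in turn goes to its best remaining tenant) gives 4589 ops/s, worse by 505.
Next-best assignment: Talus→Machine M2, Iris→Machine M5, Umbra→Machine M6 = 4639 ops/s.
Swapping Talus↔Apex (Talus→Machine M6 392 ops/s, Apex→Machine M2 1702 ops/s) loses 1364.

Max total: 5094 ops/s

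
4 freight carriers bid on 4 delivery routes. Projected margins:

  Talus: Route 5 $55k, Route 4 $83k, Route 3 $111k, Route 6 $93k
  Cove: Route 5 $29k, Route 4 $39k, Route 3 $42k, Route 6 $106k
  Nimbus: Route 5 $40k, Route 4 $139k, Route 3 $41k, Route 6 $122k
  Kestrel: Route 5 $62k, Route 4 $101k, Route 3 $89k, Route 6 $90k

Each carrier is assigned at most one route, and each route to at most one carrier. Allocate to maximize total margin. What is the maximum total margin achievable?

Max total: $418k

This is a one-to-one assignment (maximum-weight bipartite matching).
Optimal: Talus→Route 3 ($111k), Cove→Route 6 ($106k), Nimbus→Route 4 ($139k), Kestrel→Route 5 ($62k) — total 111+106+139+62 = $418k.
Next-best assignment: Talus→Route 5, Cove→Route 6, Nimbus→Route 4, Kestrel→Route 3 = $389k.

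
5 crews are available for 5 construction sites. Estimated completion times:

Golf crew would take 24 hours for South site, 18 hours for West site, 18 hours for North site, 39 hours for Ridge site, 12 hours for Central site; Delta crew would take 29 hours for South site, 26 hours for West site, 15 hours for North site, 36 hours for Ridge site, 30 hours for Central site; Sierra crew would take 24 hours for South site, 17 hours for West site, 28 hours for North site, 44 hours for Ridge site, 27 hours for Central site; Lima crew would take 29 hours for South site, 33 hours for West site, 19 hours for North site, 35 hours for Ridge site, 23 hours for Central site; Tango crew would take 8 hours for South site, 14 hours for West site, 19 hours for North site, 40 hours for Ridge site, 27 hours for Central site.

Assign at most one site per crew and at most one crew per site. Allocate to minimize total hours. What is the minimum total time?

Min total: 87 hours

Optimal: Golf crew→Central site (12 hours), Delta crew→North site (15 hours), Sierra crew→West site (17 hours), Lima crew→Ridge site (35 hours), Tango crew→South site (8 hours) — total 12+15+17+35+8 = 87 hours.
Row-greedy (each crew in turn takes its cheapest remaining site) gives 113 hours, worse by 26.
Next-best assignment: Golf crew→Central site, Delta crew→Ridge site, Sierra crew→West site, Lima crew→North site, Tango crew→South site = 92 hours.
Swapping Sierra crew↔Golf crew (Sierra crew→Central site 27 hours, Golf crew→West site 18 hours) adds 16.
No other one-to-one assignment undercuts 87 hours.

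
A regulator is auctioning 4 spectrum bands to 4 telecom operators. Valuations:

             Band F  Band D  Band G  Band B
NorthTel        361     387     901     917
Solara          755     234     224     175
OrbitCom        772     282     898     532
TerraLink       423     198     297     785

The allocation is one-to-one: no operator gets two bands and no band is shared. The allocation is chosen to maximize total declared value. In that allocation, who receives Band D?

NorthTel receives Band D.

This is a one-to-one assignment (maximum-weight bipartite matching).
Optimal: NorthTel→Band D ($387M), Solara→Band F ($755M), OrbitCom→Band G ($898M), TerraLink→Band B ($785M) — total 387+755+898+785 = $2825M.
NorthTel's own top band is Band B ($917M), but forcing NorthTel→Band B and reassigning the rest optimally gives only $2768M — worse by 57.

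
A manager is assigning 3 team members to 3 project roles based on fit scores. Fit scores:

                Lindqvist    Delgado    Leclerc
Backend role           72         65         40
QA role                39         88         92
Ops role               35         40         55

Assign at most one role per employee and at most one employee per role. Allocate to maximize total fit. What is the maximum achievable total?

Maximum total: 215 pts

Optimal: Lindqvist→Backend role (72 pts), Delgado→QA role (88 pts), Leclerc→Ops role (55 pts) — total 72+88+55 = 215 pts.
Column-greedy (each role in turn goes to its best remaining employee) gives 204 pts, worse by 11.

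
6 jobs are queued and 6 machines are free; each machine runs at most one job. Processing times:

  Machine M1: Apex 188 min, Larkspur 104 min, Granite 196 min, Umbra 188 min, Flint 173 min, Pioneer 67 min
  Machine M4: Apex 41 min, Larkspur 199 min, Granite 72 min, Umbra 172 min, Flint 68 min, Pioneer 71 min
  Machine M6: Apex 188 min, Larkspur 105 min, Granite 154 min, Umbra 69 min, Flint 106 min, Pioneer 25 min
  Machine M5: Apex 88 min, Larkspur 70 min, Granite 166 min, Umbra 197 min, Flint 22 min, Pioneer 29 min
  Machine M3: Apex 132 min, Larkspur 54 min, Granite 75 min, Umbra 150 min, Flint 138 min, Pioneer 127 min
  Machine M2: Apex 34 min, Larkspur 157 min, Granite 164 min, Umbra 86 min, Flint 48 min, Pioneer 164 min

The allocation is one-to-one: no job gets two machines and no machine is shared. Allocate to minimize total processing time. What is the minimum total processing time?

This is the linear assignment problem.
Optimal: Apex→Machine M2 (34 min), Larkspur→Machine M3 (54 min), Granite→Machine M4 (72 min), Umbra→Machine M6 (69 min), Flint→Machine M5 (22 min), Pioneer→Machine M1 (67 min) — total 34+54+72+69+22+67 = 318 min.
Column-greedy (each machine in turn goes to its cheapest remaining job) gives 417 min, worse by 99.
Next-best assignment: Apex→Machine M4, Larkspur→Machine M1, Granite→Machine M3, Umbra→Machine M2, Flint→Machine M5, Pioneer→Machine M6 = 353 min.

Minimum total: 318 min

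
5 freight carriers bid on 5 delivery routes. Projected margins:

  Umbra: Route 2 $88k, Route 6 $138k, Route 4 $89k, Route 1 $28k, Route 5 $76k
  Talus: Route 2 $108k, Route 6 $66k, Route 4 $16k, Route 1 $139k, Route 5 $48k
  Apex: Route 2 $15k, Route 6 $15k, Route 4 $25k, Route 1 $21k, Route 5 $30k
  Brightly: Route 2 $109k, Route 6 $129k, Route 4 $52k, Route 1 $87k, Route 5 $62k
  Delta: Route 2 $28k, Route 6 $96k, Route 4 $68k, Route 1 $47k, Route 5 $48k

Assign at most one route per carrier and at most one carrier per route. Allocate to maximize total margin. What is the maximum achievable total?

Optimal: Umbra→Route 6 ($138k), Talus→Route 1 ($139k), Apex→Route 5 ($30k), Brightly→Route 2 ($109k), Delta→Route 4 ($68k) — total 138+139+30+109+68 = $484k.
Swapping Apex↔Brightly (Apex→Route 2 $15k, Brightly→Route 5 $62k) loses 62.
Every other assignment is strictly worse.

Maximum total: $484k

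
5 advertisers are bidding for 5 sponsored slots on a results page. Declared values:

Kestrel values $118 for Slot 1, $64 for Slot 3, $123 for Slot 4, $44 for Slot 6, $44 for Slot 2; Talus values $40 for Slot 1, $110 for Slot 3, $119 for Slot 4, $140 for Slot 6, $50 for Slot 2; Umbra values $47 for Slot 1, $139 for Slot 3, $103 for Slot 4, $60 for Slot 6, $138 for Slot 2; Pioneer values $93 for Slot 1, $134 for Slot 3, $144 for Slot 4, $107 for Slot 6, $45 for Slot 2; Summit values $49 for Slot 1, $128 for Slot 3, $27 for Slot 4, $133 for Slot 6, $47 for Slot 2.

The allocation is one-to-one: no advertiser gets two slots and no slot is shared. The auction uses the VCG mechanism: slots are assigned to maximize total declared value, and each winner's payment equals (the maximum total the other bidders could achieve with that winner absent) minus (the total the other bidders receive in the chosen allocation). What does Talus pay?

Talus pays $6.

Efficient allocation: Kestrel→Slot 1 ($118), Talus→Slot 6 ($140), Umbra→Slot 2 ($138), Pioneer→Slot 4 ($144), Summit→Slot 3 ($128); total welfare W = $668.
Talus receives Slot 6 at value $140, so the others get W − 140 = $528.
Without Talus: best allocation of the remaining 4 bidders over all 5 slots is Kestrel→Slot 1 ($118), Umbra→Slot 3 ($139), Pioneer→Slot 4 ($144), Summit→Slot 6 ($133), total $534.
VCG payment = (others' best without Talus) − (others' welfare with Talus) = 534 − 528 = $6.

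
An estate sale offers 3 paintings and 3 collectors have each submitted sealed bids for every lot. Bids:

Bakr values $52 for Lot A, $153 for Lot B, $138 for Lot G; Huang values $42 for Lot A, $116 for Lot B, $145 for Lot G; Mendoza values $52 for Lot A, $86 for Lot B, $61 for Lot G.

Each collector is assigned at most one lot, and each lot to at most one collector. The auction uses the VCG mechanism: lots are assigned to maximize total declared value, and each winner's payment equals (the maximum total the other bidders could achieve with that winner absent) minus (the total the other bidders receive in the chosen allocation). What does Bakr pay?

Bakr pays $34.

Efficient allocation: Bakr→Lot B ($153), Huang→Lot G ($145), Mendoza→Lot A ($52); total welfare W = $350.
Bakr receives Lot B at value $153, so the others get W − 153 = $197.
Without Bakr: best allocation of the remaining 2 bidders over all 3 lots is Huang→Lot G ($145), Mendoza→Lot B ($86), total $231.
VCG payment = (others' best without Bakr) − (others' welfare with Bakr) = 231 − 197 = $34.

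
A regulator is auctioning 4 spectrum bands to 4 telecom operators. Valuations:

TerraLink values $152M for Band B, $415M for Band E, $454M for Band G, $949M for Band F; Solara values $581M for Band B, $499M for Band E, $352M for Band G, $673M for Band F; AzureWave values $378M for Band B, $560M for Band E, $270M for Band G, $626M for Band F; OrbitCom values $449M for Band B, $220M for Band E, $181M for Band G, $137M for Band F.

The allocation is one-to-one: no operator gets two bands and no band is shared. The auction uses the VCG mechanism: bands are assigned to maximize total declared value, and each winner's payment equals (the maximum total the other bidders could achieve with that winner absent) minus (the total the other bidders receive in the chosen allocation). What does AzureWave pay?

Efficient allocation: TerraLink→Band F ($949M), Solara→Band G ($352M), AzureWave→Band E ($560M), OrbitCom→Band B ($449M); total welfare W = $2310M.
AzureWave receives Band E at value $560M, so the others get W − 560 = $1750M.
Without AzureWave: best allocation of the remaining 3 bidders over all 4 bands is TerraLink→Band F ($949M), Solara→Band E ($499M), OrbitCom→Band B ($449M), total $1897M.
VCG payment = (others' best without AzureWave) − (others' welfare with AzureWave) = 1897 − 1750 = $147M.

AzureWave pays $147M.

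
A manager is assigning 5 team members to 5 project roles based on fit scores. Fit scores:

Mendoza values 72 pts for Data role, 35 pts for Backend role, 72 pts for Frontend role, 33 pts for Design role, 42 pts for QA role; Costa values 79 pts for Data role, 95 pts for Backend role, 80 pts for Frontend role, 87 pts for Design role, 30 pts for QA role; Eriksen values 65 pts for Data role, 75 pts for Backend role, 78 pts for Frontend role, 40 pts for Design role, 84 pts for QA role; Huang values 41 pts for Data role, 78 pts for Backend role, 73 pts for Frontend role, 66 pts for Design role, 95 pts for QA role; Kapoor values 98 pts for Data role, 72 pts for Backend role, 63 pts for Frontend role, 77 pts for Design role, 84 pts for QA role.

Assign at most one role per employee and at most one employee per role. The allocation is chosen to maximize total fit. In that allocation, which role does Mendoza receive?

Mendoza receives Frontend role.

Optimal: Mendoza→Frontend role (72 pts), Costa→Design role (87 pts), Eriksen→Backend role (75 pts), Huang→QA role (95 pts), Kapoor→Data role (98 pts) — total 72+87+75+95+98 = 427 pts.
Column-greedy (each role in turn goes to its best remaining employee) gives 379 pts, worse by 48.
Swapping Mendoza↔Huang (Mendoza→QA role 42 pts, Huang→Frontend role 73 pts) loses 52.
Every other assignment is strictly worse.
Mendoza's own top role is Data role (72 pts), but forcing Mendoza→Data role and reassigning the rest optimally gives only 417 pts — worse by 10.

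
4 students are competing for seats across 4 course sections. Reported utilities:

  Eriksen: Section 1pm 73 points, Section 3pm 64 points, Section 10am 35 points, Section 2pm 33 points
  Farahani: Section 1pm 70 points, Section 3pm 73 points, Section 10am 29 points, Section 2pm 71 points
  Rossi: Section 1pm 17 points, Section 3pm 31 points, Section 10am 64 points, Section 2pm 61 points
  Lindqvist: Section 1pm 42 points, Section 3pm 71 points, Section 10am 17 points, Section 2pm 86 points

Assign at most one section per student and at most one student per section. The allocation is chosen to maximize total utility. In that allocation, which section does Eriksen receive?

Eriksen receives Section 1pm.

This is the linear assignment problem.
Optimal: Eriksen→Section 1pm (73 points), Farahani→Section 3pm (73 points), Rossi→Section 10am (64 points), Lindqvist→Section 2pm (86 points) — total 73+73+64+86 = 296 points.
Swapping Eriksen↔Rossi (Eriksen→Section 10am 35 points, Rossi→Section 1pm 17 points) loses 85.
No other one-to-one assignment exceeds 296 points.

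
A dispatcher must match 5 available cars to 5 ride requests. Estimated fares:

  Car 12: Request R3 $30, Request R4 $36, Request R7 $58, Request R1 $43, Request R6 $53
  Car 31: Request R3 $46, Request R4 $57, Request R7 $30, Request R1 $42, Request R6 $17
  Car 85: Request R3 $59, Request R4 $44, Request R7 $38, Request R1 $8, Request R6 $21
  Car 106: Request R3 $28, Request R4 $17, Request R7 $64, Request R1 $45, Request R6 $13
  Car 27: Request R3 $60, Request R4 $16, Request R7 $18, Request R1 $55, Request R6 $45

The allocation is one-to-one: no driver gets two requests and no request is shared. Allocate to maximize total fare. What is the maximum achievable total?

Maximum total: $288

Optimal: Car 12→Request R6 ($53), Car 31→Request R4 ($57), Car 85→Request R3 ($59), Car 106→Request R7 ($64), Car 27→Request R1 ($55) — total 53+57+59+64+55 = $288.
Max-entry greedy (repeatedly take the single best remaining cell) gives $242, worse by 46.
Next-best assignment: Car 12→Request R1, Car 31→Request R4, Car 85→Request R3, Car 106→Request R7, Car 27→Request R6 = $268.
Checked against all permutations: $288 is optimal.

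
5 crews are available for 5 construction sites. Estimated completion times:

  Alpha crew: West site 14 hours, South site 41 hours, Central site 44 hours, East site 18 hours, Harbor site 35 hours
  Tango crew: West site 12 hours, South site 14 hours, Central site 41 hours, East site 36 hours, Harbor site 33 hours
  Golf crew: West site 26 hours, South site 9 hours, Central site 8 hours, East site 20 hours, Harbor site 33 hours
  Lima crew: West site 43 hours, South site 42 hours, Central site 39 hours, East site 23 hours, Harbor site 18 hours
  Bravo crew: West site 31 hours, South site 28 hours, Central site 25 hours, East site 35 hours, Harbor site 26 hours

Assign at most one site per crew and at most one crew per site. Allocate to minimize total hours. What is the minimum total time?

Optimal: Alpha crew→East site (18 hours), Tango crew→West site (12 hours), Golf crew→South site (9 hours), Lima crew→Harbor site (18 hours), Bravo crew→Central site (25 hours) — total 18+12+9+18+25 = 82 hours.
Min-entry greedy (repeatedly take the single cheapest remaining cell) gives 84 hours, worse by 2.

Minimum total: 82 hours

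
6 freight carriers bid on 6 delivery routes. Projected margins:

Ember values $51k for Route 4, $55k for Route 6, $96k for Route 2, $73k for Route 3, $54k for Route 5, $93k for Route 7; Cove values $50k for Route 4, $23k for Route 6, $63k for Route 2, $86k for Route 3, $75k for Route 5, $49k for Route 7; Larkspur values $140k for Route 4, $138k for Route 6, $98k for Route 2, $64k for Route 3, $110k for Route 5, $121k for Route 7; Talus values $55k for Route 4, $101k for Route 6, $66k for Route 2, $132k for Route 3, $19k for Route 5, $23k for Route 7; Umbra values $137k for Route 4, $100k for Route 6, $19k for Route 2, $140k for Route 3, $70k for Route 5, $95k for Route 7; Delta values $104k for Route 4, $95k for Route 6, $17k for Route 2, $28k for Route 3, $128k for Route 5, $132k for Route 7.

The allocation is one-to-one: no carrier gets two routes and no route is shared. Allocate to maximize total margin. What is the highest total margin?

Max total: $710k

Optimal: Ember→Route 2 ($96k), Cove→Route 5 ($75k), Larkspur→Route 6 ($138k), Talus→Route 3 ($132k), Umbra→Route 4 ($137k), Delta→Route 7 ($132k) — total 96+75+138+132+137+132 = $710k.
Column-greedy (each route in turn goes to its best remaining carrier) gives $654k, worse by 56.
Swapping Larkspur↔Delta (Larkspur→Route 7 $121k, Delta→Route 6 $95k) loses 54.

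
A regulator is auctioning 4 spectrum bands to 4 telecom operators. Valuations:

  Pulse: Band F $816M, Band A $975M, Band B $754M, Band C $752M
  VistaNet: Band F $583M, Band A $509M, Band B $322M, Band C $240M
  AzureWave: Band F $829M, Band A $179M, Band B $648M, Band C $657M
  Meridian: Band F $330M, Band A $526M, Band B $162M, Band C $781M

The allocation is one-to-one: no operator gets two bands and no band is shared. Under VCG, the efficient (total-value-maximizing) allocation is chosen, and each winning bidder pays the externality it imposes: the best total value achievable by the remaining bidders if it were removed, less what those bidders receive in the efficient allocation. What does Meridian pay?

Meridian pays $9M.

Efficient allocation: Pulse→Band A ($975M), VistaNet→Band F ($583M), AzureWave→Band B ($648M), Meridian→Band C ($781M); total welfare W = $2987M.
Meridian receives Band C at value $781M, so the others get W − 781 = $2206M.
Without Meridian: best allocation of the remaining 3 bidders over all 4 bands is Pulse→Band A ($975M), VistaNet→Band F ($583M), AzureWave→Band C ($657M), total $2215M.
VCG payment = (others' best without Meridian) − (others' welfare with Meridian) = 2215 − 2206 = $9M.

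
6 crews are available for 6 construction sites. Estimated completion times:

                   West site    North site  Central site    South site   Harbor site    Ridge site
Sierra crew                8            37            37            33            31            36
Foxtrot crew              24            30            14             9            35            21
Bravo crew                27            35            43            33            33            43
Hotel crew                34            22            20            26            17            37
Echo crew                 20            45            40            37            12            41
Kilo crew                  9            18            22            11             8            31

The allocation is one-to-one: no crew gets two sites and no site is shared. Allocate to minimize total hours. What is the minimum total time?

Min total: 107 hours

This is the linear assignment problem.
Optimal: Sierra crew→West site (8 hours), Foxtrot crew→Ridge site (21 hours), Bravo crew→North site (35 hours), Hotel crew→Central site (20 hours), Echo crew→Harbor site (12 hours), Kilo crew→South site (11 hours) — total 8+21+35+20+12+11 = 107 hours.
Min-entry greedy (repeatedly take the single cheapest remaining cell) gives 121 hours, worse by 14.
Checked against all permutations: 107 hours is optimal.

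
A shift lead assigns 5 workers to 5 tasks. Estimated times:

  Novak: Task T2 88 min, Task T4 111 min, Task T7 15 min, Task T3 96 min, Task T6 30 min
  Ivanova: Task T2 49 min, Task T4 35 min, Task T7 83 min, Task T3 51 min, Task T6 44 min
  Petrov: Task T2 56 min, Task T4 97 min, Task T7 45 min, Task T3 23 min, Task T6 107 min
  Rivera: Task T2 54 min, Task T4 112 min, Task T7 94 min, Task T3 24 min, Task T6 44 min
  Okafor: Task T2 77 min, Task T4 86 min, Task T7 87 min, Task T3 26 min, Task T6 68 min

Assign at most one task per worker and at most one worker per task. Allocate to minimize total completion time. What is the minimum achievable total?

This is the linear assignment problem.
Optimal: Novak→Task T7 (15 min), Ivanova→Task T4 (35 min), Petrov→Task T2 (56 min), Rivera→Task T6 (44 min), Okafor→Task T3 (26 min) — total 15+35+56+44+26 = 176 min.
Column-greedy (each task in turn goes to its cheapest remaining worker) gives 217 min, worse by 41.
Swapping Okafor↔Rivera (Okafor→Task T6 68 min, Rivera→Task T3 24 min) adds 22.
Checked against all permutations: 176 min is optimal.

Min total: 176 min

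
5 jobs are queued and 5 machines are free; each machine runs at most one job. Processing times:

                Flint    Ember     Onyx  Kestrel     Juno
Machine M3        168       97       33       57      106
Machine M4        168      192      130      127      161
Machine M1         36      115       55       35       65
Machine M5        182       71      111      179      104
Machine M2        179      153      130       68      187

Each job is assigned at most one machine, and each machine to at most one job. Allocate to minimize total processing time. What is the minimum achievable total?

Minimum total: 369 min

Optimal: Flint→Machine M1 (36 min), Ember→Machine M5 (71 min), Onyx→Machine M3 (33 min), Kestrel→Machine M2 (68 min), Juno→Machine M4 (161 min) — total 36+71+33+68+161 = 369 min.
Column-greedy (each machine in turn goes to its cheapest remaining job) gives 454 min, worse by 85.
Checked against all permutations: 369 min is optimal.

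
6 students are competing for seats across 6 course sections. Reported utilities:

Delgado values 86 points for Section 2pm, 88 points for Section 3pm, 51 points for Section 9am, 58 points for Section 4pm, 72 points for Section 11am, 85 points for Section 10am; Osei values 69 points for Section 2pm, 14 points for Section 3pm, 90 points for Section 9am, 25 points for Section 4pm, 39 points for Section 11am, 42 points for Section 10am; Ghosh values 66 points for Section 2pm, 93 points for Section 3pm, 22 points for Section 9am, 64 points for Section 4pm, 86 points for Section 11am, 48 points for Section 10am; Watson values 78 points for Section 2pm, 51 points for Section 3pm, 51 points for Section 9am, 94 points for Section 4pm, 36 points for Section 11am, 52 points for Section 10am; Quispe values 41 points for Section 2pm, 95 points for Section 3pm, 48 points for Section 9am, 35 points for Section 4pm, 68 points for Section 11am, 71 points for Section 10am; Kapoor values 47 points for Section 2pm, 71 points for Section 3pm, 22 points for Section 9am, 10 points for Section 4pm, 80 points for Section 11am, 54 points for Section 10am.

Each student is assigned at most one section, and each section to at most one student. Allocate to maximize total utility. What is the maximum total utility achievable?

Optimal: Delgado→Section 2pm (86 points), Osei→Section 9am (90 points), Ghosh→Section 3pm (93 points), Watson→Section 4pm (94 points), Quispe→Section 10am (71 points), Kapoor→Section 11am (80 points) — total 86+90+93+94+71+80 = 514 points.
Row-greedy (each student in turn takes its best remaining section) gives 476 points, worse by 38.
No other one-to-one assignment exceeds 514 points.

Maximum total: 514 points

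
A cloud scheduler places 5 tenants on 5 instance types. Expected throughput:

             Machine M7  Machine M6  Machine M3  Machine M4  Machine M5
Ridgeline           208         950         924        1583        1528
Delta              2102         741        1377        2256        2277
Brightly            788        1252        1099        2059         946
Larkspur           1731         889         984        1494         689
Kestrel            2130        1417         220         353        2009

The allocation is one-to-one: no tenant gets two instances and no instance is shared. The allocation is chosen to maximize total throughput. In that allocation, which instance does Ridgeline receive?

Optimal: Ridgeline→Machine M3 (924 ops/s), Delta→Machine M5 (2277 ops/s), Brightly→Machine M4 (2059 ops/s), Larkspur→Machine M7 (1731 ops/s), Kestrel→Machine M6 (1417 ops/s) — total 924+2277+2059+1731+1417 = 8408 ops/s.
Column-greedy (each instance in turn goes to its best remaining tenant) gives 7031 ops/s, worse by 1377.
Ridgeline's own top instance is Machine M4 (1583 ops/s), but forcing Ridgeline→Machine M4 and reassigning the rest optimally gives only 8226 ops/s — worse by 182.

Ridgeline receives Machine M3.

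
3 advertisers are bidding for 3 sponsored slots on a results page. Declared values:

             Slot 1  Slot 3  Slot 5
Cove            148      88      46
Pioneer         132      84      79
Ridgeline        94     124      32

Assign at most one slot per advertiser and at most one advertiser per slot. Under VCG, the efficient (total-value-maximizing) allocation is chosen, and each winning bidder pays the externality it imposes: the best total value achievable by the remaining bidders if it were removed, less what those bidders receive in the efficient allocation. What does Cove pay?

Efficient allocation: Cove→Slot 1 ($148), Pioneer→Slot 5 ($79), Ridgeline→Slot 3 ($124); total welfare W = $351.
Cove receives Slot 1 at value $148, so the others get W − 148 = $203.
Without Cove: best allocation of the remaining 2 bidders over all 3 slots is Pioneer→Slot 1 ($132), Ridgeline→Slot 3 ($124), total $256.
VCG payment = (others' best without Cove) − (others' welfare with Cove) = 256 − 203 = $53.

Cove pays $53.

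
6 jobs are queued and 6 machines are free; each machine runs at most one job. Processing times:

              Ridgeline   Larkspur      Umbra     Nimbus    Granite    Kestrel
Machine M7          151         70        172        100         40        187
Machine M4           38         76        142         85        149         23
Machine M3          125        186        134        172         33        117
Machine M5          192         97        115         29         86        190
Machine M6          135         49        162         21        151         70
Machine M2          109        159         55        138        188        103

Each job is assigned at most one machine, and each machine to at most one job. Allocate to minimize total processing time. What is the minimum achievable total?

This is the linear assignment problem.
Optimal: Ridgeline→Machine M4 (38 min), Larkspur→Machine M7 (70 min), Umbra→Machine M2 (55 min), Nimbus→Machine M5 (29 min), Granite→Machine M3 (33 min), Kestrel→Machine M6 (70 min) — total 38+70+55+29+33+70 = 295 min.
Row-greedy (each job in turn takes its cheapest remaining machine) gives 391 min, worse by 96.
Next-best assignment: Ridgeline→Machine M3, Larkspur→Machine M6, Umbra→Machine M2, Nimbus→Machine M5, Granite→Machine M7, Kestrel→Machine M4 = 321 min.
Checked against all permutations: 295 min is optimal.

Min total: 295 min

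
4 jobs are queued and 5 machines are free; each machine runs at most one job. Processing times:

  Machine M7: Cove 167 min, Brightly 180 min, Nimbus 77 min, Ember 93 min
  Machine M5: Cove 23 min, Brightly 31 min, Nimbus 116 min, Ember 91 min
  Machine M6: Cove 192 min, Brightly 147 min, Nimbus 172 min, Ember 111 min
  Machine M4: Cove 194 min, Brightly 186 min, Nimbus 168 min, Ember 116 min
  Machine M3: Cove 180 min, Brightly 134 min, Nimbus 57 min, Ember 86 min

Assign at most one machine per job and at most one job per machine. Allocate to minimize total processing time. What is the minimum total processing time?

Min total: 320 min

Optimal: Cove→Machine M5 (23 min), Brightly→Machine M6 (147 min), Nimbus→Machine M3 (57 min), Ember→Machine M7 (93 min) — total 23+147+57+93 = 320 min.
Next-best assignment: Cove→Machine M5, Brightly→Machine M6, Nimbus→Machine M7, Ember→Machine M3 = 333 min.
No other one-to-one assignment undercuts 320 min.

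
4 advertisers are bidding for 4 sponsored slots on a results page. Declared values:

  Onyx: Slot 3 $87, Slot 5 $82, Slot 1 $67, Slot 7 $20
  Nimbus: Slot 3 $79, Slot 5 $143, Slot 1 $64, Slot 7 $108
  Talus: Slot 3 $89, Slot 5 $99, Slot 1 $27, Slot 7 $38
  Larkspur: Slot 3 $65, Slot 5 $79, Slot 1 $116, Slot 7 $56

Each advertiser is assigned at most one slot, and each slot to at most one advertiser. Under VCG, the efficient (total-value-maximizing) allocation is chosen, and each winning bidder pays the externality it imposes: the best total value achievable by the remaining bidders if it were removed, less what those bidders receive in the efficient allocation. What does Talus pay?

Efficient allocation: Onyx→Slot 3 ($87), Nimbus→Slot 7 ($108), Talus→Slot 5 ($99), Larkspur→Slot 1 ($116); total welfare W = $410.
Talus receives Slot 5 at value $99, so the others get W − 99 = $311.
Without Talus: best allocation of the remaining 3 bidders over all 4 slots is Onyx→Slot 3 ($87), Nimbus→Slot 5 ($143), Larkspur→Slot 1 ($116), total $346.
VCG payment = (others' best without Talus) − (others' welfare with Talus) = 346 − 311 = $35.

Talus pays $35.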